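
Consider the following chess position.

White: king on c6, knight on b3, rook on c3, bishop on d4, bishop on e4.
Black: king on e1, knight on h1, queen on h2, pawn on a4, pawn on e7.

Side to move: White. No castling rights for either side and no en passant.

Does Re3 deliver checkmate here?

no

After Re3: black king on e1; in check: yes, from the white rook on e3.
Black has 4 legal replies: Kf2, Kf1, Kd1, Qe2.
In check but a legal move exists → not checkmate.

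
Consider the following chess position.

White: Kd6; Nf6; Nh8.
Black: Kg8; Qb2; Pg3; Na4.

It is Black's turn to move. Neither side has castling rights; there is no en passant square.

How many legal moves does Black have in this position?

Black to move; king on g8.
In check: yes, from the white knight on f6.
Legal moves: Kxh8, Kf8, Kg7, Qxf6+.
Count: 4.

4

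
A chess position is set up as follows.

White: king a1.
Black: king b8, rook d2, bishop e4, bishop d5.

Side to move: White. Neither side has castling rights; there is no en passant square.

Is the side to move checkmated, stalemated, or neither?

stalemate

White to move; white king on a1.
In check: no.
King squares — b1: attacked by Be4; a2: attacked by Rd2; b2: attacked by Rd2.
Legal moves for White: none.
Not in check and no legal moves → stalemate.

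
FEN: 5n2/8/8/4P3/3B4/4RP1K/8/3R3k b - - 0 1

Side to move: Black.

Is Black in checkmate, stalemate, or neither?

Black to move; black king on h1.
In check: yes, from the white rook on d1.
King squares — g1: attacked by Rd1; g2: attacked by Kh3; h2: attacked by Kh3.
Legal moves for Black: none.
In check with no legal moves → checkmate.

checkmate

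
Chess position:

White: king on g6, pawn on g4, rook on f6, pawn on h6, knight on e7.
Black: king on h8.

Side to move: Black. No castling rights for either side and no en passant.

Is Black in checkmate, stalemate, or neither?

stalemate

Black to move; black king on h8.
In check: no.
King squares — g7: attacked by Kg6; h7: attacked by Kg6; g8: attacked by Ne7.
Legal moves for Black: none.
Not in check and no legal moves → stalemate.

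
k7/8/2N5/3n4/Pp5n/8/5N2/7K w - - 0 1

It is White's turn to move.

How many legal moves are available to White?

White to move; king on h1.
In check: no.
Legal moves: Nd8, Nb8, Ne7, Na7, Ne5, Na5, Nd4, Nxb4, Ng4, Ne4, Nh3, Nd3, Nd1, Kh2, Kg1, a5.
Count: 16.

16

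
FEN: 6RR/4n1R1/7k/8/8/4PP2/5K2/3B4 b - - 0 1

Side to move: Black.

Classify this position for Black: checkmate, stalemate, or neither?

Black to move; black king on h6.
In check: yes, from the white rook on h8.
King squares — g5: attacked by Rg7; h5: attacked by Rh8; g6: attacked by Rg7; g7: attacked by Rg8; h7: attacked by Rg7.
Legal moves for Black: none.
In check with no legal moves → checkmate.

checkmate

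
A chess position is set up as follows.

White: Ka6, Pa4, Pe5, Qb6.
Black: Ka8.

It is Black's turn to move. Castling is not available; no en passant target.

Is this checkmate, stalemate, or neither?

stalemate

Black to move; black king on a8.
In check: no.
King squares — a7: attacked by Ka6; b7: attacked by Ka6; b8: attacked by Qb6.
Legal moves for Black: none.
Not in check and no legal moves → stalemate.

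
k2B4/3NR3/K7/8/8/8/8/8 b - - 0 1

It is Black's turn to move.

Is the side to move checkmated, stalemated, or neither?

stalemate

Black to move; black king on a8.
In check: no.
King squares — a7: attacked by Ka6; b7: attacked by Ka6; b8: attacked by Nd7.
Legal moves for Black: none.
Not in check and no legal moves → stalemate.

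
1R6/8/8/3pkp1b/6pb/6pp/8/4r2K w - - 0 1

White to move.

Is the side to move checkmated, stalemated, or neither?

White to move; white king on h1.
In check: yes, from the black rook on e1.
King squares — g1: attacked by Re1; g2: attacked by Ph3; h2: attacked by Pg3.
Legal moves for White: none.
In check with no legal moves → checkmate.

checkmate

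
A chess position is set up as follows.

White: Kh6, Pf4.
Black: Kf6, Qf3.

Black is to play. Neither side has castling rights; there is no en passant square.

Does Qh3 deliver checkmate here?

yes

After Qh3: white king on h6; in check: yes, from the black queen on h3.
King squares — g5: attacked by Kf6; h5: attacked by Qh3; g6: attacked by Kf6; g7: attacked by Kf6; h7: attacked by Qh3.
White has no legal moves → checkmate.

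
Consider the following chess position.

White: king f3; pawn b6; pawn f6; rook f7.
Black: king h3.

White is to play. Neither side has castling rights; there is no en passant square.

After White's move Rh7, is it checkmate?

After Rh7: black king on h3; in check: yes, from the white rook on h7.
King squares — g2: attacked by Kf3; h2: attacked by Rh7; g3: attacked by Kf3; g4: attacked by Kf3; h4: attacked by Rh7.
Black has no legal moves → checkmate.

yes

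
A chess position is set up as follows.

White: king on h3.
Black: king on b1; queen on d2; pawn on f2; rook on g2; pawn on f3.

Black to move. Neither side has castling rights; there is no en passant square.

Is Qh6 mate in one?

After Qh6: white king on h3; in check: yes, from the black queen on h6.
King squares — g2: attacked by Pf3; h2: attacked by Rg2; g3: attacked by Rg2; g4: attacked by Rg2; h4: attacked by Qh6.
White has no legal moves → checkmate.

yes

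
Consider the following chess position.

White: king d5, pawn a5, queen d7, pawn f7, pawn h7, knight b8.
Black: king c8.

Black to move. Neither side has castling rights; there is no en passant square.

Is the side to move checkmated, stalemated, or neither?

Black to move; black king on c8.
In check: yes, from the white queen on d7.
Legal moves for Black: Kxb8.
Black is in check but has 1 legal move → neither.

neither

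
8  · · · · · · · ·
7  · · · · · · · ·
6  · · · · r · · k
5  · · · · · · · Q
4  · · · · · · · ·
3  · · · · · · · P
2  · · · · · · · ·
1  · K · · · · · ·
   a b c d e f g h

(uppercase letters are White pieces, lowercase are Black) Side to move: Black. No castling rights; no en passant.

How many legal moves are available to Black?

Black to move; king on h6.
In check: yes, from the white queen on h5.
Legal moves: Kg7, Kxh5.
Count: 2.

2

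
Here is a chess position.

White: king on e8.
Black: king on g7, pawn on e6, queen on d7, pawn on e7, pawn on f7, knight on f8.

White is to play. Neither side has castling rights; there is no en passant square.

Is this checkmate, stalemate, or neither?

checkmate

White to move; white king on e8.
In check: yes, from the black queen on d7.
King squares — d7: attacked by Nf8; e7: attacked by Qd7; f7: attacked by Kg7; d8: attacked by Qd7; f8: attacked by Kg7.
Legal moves for White: none.
In check with no legal moves → checkmate.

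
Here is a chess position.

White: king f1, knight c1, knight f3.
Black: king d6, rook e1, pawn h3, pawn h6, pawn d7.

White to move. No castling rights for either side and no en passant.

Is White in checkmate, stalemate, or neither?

neither

White to move; white king on f1.
In check: yes, from the black rook on e1.
King squares — e1: available; g1: attacked by Re1; e2: attacked by Re1; f2: available; g2: attacked by Ph3.
Legal moves for White: Kf2, Kxe1, Nxe1.
White is in check but has 3 legal moves → neither.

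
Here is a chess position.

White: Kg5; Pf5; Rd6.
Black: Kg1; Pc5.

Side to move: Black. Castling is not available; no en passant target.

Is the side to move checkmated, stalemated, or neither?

neither

Black to move; black king on g1.
In check: no.
Legal moves for Black: Kh2, Kg2, Kf2, Kh1, Kf1, c4.
Black has 6 legal moves and is not in check → neither.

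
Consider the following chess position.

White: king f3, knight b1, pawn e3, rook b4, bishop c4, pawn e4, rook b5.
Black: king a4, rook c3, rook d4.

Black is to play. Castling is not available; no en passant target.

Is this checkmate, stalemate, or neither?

Black to move; black king on a4.
In check: yes, from the white rook on b4.
King squares — a3: attacked by Nb1; b3: attacked by Rb4; b4: attacked by Rb5; a5: attacked by Rb5; b5: attacked by Rb4.
Legal moves for Black: none.
In check with no legal moves → checkmate.

checkmate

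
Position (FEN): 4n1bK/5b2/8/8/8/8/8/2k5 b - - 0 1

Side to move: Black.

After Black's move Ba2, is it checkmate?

no

After Ba2: white king on h8; in check: no.
White is not in check, so this cannot be checkmate.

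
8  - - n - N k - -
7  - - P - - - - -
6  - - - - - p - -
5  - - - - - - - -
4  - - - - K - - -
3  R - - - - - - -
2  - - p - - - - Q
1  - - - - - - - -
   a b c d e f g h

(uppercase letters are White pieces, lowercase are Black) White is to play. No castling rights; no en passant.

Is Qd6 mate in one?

After Qd6: black king on f8; in check: yes, from the white queen on d6.
Black has 5 legal replies: Kg8, Kxe8, Kf7, Ne7, Nxd6+.
In check but a legal move exists → not checkmate.

no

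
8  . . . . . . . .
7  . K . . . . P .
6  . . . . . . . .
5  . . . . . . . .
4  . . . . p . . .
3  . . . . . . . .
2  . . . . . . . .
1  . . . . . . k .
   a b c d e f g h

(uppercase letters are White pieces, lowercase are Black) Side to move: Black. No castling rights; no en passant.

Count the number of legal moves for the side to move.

6

Black to move; king on g1.
In check: no.
Legal moves: Kh2, Kg2, Kf2, Kh1, Kf1, e3.
Count: 6.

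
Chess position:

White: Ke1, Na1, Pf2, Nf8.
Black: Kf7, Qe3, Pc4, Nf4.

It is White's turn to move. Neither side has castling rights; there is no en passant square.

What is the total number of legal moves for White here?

3

White to move; king on e1.
In check: yes, from the black queen on e3.
Legal moves: Kf1, Kd1, fxe3.
Count: 3.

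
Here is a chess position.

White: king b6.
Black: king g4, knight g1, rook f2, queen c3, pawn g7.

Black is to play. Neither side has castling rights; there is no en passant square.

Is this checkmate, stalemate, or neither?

neither

Black to move; black king on g4.
In check: no.
Legal moves for Black include: Kh5, Kg5, Kf5, Kh4, Kf4, Kh3, Kg3, Kf3, Qc8, Qc7+, Qf6+, Qc6+, Qe5, Qc5+, Qa5+, Qd4+, Qc4, Qb4+, ... (list truncated; more exist).
Black has legal moves and is not in check → neither.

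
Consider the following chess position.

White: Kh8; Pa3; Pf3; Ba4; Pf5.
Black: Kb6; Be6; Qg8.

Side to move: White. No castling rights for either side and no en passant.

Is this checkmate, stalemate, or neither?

White to move; white king on h8.
In check: yes, from the black queen on g8.
King squares — g7: attacked by Qg8; h7: attacked by Qg8; g8: attacked by Be6.
Legal moves for White: none.
In check with no legal moves → checkmate.

checkmate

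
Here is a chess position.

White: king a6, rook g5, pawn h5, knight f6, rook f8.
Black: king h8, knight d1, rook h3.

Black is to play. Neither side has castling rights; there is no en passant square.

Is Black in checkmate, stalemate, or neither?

checkmate

Black to move; black king on h8.
In check: yes, from the white rook on f8.
King squares — g7: attacked by Rg5; h7: attacked by Nf6; g8: attacked by Rg5.
Legal moves for Black: none.
In check with no legal moves → checkmate.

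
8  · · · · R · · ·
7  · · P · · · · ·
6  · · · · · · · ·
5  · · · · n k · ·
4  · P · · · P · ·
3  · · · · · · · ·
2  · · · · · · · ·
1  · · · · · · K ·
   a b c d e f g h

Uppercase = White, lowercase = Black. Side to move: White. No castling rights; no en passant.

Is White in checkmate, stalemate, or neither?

White to move; white king on g1.
In check: no.
Legal moves for White include: Rh8, Rg8, Rf8+, Rd8, Rc8, Rb8, Ra8, Re7, Re6, Rxe5+, Kh2, Kg2, Kf2, Kh1, Kf1, fxe5, c8=Q+, c8=R, ... (list truncated; more exist).
White has legal moves and is not in check → neither.

neither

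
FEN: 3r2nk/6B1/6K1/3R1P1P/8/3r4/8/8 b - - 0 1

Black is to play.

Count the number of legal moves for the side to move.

Black to move; king on h8.
In check: yes, from the white bishop on g7.
Legal moves: none.
Count: 0.

0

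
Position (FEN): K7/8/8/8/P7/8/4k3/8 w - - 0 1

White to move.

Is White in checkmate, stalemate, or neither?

White to move; white king on a8.
In check: no.
Legal moves for White: Kb8, Kb7, Ka7, a5.
White has 4 legal moves and is not in check → neither.

neither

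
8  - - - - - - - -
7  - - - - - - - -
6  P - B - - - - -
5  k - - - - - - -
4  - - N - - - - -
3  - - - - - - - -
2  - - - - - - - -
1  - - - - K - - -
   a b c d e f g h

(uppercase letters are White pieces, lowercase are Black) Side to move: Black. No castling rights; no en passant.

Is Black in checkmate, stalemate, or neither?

neither

Black to move; black king on a5.
In check: yes, from the white knight on c4.
Legal moves for Black: Kxa6, Kb4.
Black is in check but has 2 legal moves → neither.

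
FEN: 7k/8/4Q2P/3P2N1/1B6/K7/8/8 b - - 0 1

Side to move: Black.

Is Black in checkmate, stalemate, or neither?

stalemate

Black to move; black king on h8.
In check: no.
King squares — g7: attacked by Ph6; h7: attacked by Ng5; g8: attacked by Qe6.
Legal moves for Black: none.
Not in check and no legal moves → stalemate.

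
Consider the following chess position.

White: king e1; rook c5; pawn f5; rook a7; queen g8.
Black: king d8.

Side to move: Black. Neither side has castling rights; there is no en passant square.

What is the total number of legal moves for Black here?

0

Black to move; king on d8.
In check: yes, from the white queen on g8.
Legal moves: none.
Count: 0.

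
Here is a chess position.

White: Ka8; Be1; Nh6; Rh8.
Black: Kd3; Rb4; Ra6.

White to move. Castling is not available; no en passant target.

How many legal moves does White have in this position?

0

White to move; king on a8.
In check: yes, from the black rook on a6.
Legal moves: none.
Count: 0.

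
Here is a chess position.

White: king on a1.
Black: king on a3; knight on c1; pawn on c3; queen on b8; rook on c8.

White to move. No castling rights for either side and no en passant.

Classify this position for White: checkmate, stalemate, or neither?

White to move; white king on a1.
In check: no.
King squares — b1: attacked by Qb8; a2: attacked by Nc1; b2: attacked by Ka3.
Legal moves for White: none.
Not in check and no legal moves → stalemate.

stalemate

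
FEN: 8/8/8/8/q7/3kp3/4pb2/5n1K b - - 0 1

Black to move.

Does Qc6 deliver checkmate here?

After Qc6: white king on h1; in check: yes, from the black queen on c6.
King squares — g1: attacked by Bf2; g2: attacked by Qc6; h2: attacked by Nf1.
White has no legal moves → checkmate.

yes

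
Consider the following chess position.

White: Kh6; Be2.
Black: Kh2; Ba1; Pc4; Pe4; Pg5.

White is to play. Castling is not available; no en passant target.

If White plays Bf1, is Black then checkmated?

After Bf1: black king on h2; in check: no.
Black is not in check, so this cannot be checkmate.

no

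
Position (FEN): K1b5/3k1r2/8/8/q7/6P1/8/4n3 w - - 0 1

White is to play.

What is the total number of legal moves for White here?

White to move; king on a8.
In check: yes, from the black queen on a4.
Legal moves: Kb8.
Count: 1.

1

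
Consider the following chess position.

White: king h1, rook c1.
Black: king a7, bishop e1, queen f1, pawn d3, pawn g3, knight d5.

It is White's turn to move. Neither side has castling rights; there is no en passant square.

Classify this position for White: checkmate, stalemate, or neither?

White to move; white king on h1.
In check: yes, from the black queen on f1.
King squares — g1: attacked by Qf1; g2: attacked by Qf1; h2: attacked by Pg3.
Legal moves for White: none.
In check with no legal moves → checkmate.

checkmate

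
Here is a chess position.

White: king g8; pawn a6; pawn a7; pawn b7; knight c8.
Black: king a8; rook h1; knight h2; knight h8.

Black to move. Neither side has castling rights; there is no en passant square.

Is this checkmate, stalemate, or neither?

Black to move; black king on a8.
In check: yes, from the white pawn on b7.
King squares — a7: attacked by Nc8; b7: attacked by Pa6; b8: attacked by Pa7.
Legal moves for Black: none.
In check with no legal moves → checkmate.

checkmate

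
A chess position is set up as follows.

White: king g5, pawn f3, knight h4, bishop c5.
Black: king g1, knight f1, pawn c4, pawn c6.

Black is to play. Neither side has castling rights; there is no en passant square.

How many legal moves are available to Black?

3

Black to move; king on g1.
In check: yes, from the white bishop on c5.
Legal moves: Kh2, Kh1, Ne3.
Count: 3.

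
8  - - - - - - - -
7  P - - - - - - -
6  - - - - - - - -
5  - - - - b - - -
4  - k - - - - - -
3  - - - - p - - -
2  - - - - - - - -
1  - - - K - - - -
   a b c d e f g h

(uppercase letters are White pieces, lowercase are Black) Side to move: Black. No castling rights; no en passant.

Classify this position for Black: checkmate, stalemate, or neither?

neither

Black to move; black king on b4.
In check: no.
Legal moves for Black include: Bh8, Bb8, Bg7, Bc7, Bf6, Bd6, Bf4, Bd4, Bg3, Bc3, Bh2, Bb2, Ba1, Kc5, Kb5, Ka5, Kc4, Ka4, ... (list truncated; more exist).
Black has legal moves and is not in check → neither.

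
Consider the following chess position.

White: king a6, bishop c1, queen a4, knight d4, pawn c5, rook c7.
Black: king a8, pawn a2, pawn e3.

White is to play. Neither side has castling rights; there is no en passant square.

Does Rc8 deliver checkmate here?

yes

After Rc8: black king on a8; in check: yes, from the white rook on c8.
King squares — a7: attacked by Ka6; b7: attacked by Ka6; b8: attacked by Rc8.
Black has no legal moves → checkmate.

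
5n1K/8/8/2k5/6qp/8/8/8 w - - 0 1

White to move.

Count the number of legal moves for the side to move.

0

White to move; king on h8.
In check: no.
Legal moves: none.
Count: 0.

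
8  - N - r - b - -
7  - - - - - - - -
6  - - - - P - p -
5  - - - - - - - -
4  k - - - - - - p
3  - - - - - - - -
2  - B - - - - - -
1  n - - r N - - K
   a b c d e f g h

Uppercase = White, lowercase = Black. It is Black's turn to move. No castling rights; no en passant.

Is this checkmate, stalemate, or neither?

neither

Black to move; black king on a4.
In check: no.
Legal moves for Black include: Bg7, Be7, Bh6, Bd6, Bc5, Bb4, Ba3, Re8, Rc8, Rxb8, R8d7, R8d6, R8d5, R8d4, R8d3, R8d2, Kb5, Ka5, ... (list truncated; more exist).
Black has legal moves and is not in check → neither.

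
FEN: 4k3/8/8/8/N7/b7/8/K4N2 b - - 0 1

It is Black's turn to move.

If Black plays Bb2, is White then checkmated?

no

After Bb2: white king on a1; in check: yes, from the black bishop on b2.
White has 4 legal replies: Kxb2, Ka2, Kb1, Nxb2.
In check but a legal move exists → not checkmate.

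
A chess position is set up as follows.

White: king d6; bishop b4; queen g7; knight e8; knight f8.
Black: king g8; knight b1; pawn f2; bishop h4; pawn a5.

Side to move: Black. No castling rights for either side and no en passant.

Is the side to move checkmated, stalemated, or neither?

checkmate

Black to move; black king on g8.
In check: yes, from the white queen on g7.
King squares — f7: attacked by Qg7; g7: attacked by Ne8; h7: attacked by Qg7; f8: attacked by Qg7; h8: attacked by Qg7.
Legal moves for Black: none.
In check with no legal moves → checkmate.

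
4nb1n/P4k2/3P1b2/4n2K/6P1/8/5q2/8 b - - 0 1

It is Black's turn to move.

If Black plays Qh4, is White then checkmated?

yes

After Qh4: white king on h5; in check: yes, from the black queen on h4.
King squares — g4: own pawn; h4: attacked by Bf6; g5: attacked by Qh4; g6: attacked by Ne5; h6: attacked by Qh4.
White has no legal moves → checkmate.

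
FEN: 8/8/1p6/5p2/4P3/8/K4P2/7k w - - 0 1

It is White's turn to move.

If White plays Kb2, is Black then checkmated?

After Kb2: black king on h1; in check: no.
Black is not in check, so this cannot be checkmate.

no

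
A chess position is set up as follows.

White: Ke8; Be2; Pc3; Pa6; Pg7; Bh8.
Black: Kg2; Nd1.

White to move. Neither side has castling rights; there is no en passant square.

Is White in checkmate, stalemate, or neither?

neither

White to move; white king on e8.
In check: no.
Legal moves for White include: Kf8, Kd8, Kf7, Ke7, Kd7, Bh5, Bb5, Bg4, Bc4, Bf3+, Bd3, Bf1+, Bxd1, g8=Q+, g8=R+, g8=B, g8=N, a7, ... (list truncated; more exist).
White has legal moves and is not in check → neither.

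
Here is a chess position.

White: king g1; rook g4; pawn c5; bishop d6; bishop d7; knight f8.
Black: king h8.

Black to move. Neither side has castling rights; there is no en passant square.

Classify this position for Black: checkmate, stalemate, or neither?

stalemate

Black to move; black king on h8.
In check: no.
King squares — g7: attacked by Rg4; h7: attacked by Nf8; g8: attacked by Rg4.
Legal moves for Black: none.
Not in check and no legal moves → stalemate.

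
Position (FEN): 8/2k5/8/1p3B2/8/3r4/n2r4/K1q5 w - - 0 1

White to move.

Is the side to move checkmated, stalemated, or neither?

White to move; white king on a1.
In check: yes, from the black queen on c1.
King squares — b1: attacked by Qc1; a2: attacked by Rd2; b2: attacked by Qc1.
Legal moves for White: none.
In check with no legal moves → checkmate.

checkmate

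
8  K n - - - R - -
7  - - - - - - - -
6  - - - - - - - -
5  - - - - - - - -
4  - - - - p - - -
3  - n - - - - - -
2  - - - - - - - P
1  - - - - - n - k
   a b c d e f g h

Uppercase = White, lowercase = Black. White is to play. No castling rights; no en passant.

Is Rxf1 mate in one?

After Rxf1: black king on h1; in check: yes, from the white rook on f1.
Black has 2 legal replies: Kxh2, Kg2.
In check but a legal move exists → not checkmate.

no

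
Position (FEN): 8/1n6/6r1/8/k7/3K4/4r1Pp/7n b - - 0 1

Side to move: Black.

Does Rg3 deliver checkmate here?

no

After Rg3: white king on d3; in check: yes, from the black rook on g3.
White has 3 legal replies: Kd4, Kc4, Kxe2.
In check but a legal move exists → not checkmate.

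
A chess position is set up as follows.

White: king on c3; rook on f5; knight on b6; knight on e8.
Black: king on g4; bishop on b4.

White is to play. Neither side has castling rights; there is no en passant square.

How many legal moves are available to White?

White to move; king on c3.
In check: yes, from the black bishop on b4.
Legal moves: Kd4, Kc4, Kxb4, Kd3, Kb3, Kc2, Kb2.
Count: 7.

7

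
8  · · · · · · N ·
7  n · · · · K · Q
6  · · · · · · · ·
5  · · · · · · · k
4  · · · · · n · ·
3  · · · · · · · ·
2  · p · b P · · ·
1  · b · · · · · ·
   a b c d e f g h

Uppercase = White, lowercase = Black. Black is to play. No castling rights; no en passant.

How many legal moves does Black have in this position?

3

Black to move; king on h5.
In check: yes, from the white queen on h7.
Legal moves: Kg5, Kg4, Bxh7.
Count: 3.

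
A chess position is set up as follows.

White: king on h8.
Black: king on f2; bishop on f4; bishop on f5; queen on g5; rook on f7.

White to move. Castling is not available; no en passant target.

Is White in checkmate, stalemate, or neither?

White to move; white king on h8.
In check: no.
King squares — g7: attacked by Qg5; h7: attacked by Bf5; g8: attacked by Qg5.
Legal moves for White: none.
Not in check and no legal moves → stalemate.

stalemate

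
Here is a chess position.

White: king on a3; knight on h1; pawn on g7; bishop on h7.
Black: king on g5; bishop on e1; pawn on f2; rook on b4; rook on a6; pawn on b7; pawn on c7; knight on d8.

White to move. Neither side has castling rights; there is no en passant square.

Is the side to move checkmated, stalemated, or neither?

checkmate

White to move; white king on a3.
In check: yes, from the black rook on a6.
King squares — a2: attacked by Ra6; b2: attacked by Rb4; b3: attacked by Rb4; a4: attacked by Rb4; b4: attacked by Be1.
Legal moves for White: none.
In check with no legal moves → checkmate.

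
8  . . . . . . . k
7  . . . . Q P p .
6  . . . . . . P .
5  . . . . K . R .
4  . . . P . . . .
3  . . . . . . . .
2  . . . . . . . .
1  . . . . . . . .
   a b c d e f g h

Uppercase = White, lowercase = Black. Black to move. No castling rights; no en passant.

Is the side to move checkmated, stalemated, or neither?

Black to move; black king on h8.
In check: no.
King squares — g7: own pawn; h7: attacked by Pg6; g8: attacked by Pf7.
Legal moves for Black: none.
Not in check and no legal moves → stalemate.

stalemate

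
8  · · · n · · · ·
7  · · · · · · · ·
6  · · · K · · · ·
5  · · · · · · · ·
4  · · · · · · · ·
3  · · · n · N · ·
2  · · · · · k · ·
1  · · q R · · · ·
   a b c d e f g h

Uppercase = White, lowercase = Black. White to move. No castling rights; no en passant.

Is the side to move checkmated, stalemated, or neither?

White to move; white king on d6.
In check: no.
Legal moves for White: Ke7, Kd7, Kd5, Ng5, Ne5, Nh4, Nd4, Nh2, Nd2, Ng1, Ne1, Rxd3, Rd2+, Rh1, Rg1, Rf1+, Re1, Rxc1.
White has 18 legal moves and is not in check → neither.

neither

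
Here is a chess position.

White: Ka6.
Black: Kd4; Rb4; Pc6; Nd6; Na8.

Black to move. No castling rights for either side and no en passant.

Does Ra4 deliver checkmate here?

yes

After Ra4: white king on a6; in check: yes, from the black rook on a4.
King squares — a5: attacked by Ra4; b5: attacked by Pc6; b6: attacked by Na8; a7: attacked by Ra4; b7: attacked by Nd6.
White has no legal moves → checkmate.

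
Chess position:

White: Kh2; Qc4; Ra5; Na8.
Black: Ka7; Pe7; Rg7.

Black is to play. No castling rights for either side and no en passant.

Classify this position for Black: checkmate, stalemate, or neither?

neither

Black to move; black king on a7.
In check: yes, from the white rook on a5.
King squares — a6: attacked by Qc4; b6: attacked by Na8; b7: available; a8: attacked by Ra5; b8: available.
Legal moves for Black: Kb8, Kb7.
Black is in check but has 2 legal moves → neither.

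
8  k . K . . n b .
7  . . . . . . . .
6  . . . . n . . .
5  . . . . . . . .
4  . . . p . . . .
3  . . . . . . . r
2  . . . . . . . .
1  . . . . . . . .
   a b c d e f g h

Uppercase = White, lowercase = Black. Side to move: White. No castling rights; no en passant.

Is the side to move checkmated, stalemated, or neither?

White to move; white king on c8.
In check: no.
King squares — b7: attacked by Ka8; c7: attacked by Ne6; d7: attacked by Nf8; b8: attacked by Ka8; d8: attacked by Ne6.
Legal moves for White: none.
Not in check and no legal moves → stalemate.

stalemate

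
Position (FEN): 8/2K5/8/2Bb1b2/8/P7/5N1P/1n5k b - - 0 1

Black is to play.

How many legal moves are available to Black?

3

Black to move; king on h1.
In check: yes, from the white knight on f2.
Legal moves: Kxh2, Kg2, Kg1.
Count: 3.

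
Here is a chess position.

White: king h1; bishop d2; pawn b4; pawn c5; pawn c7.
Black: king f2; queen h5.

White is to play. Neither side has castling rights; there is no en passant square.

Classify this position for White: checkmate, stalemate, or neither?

checkmate

White to move; white king on h1.
In check: yes, from the black queen on h5.
King squares — g1: attacked by Kf2; g2: attacked by Kf2; h2: attacked by Qh5.
Legal moves for White: none.
In check with no legal moves → checkmate.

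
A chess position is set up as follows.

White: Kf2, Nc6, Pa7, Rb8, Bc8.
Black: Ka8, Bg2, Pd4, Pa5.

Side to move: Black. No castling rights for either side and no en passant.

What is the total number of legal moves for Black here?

0

Black to move; king on a8.
In check: yes, from the white rook on b8.
Legal moves: none.
Count: 0.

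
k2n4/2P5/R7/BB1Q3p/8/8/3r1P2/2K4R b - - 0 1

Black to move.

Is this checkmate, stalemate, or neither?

checkmate

Black to move; black king on a8.
In check: yes, from the white queen on d5 and the white rook on a6.
King squares — a7: attacked by Ra6; b7: attacked by Qd5; b8: attacked by Pc7.
Legal moves for Black: none.
In check with no legal moves → checkmate.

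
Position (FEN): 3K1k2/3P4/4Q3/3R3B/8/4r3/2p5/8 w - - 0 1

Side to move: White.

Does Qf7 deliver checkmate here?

After Qf7: black king on f8; in check: yes, from the white queen on f7.
King squares — e7: attacked by Qf7; f7: attacked by Bh5; g7: attacked by Qf7; e8: attacked by Pd7; g8: attacked by Qf7.
Black has no legal moves → checkmate.

yes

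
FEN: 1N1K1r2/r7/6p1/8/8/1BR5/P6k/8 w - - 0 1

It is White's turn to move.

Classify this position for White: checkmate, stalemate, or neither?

White to move; white king on d8.
In check: yes, from the black rook on f8.
King squares — c7: attacked by Ra7; d7: attacked by Ra7; e7: attacked by Ra7; c8: attacked by Rf8; e8: attacked by Rf8.
Legal moves for White: none.
In check with no legal moves → checkmate.

checkmate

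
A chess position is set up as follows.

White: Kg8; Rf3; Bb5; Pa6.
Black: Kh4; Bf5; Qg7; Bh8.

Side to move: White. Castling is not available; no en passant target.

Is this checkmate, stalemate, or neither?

checkmate

White to move; white king on g8.
In check: yes, from the black queen on g7.
King squares — f7: attacked by Qg7; g7: attacked by Bh8; h7: attacked by Bf5; f8: attacked by Qg7; h8: attacked by Qg7.
Legal moves for White: none.
In check with no legal moves → checkmate.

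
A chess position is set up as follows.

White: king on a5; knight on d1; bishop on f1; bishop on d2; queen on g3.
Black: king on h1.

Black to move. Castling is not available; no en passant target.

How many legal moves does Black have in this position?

0

Black to move; king on h1.
In check: no.
Legal moves: none.
Count: 0.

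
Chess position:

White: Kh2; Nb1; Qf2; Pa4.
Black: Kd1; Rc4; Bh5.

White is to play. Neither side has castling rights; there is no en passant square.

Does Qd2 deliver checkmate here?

After Qd2: black king on d1; in check: yes, from the white queen on d2.
King squares — c1: attacked by Qd2; e1: attacked by Qd2; c2: attacked by Qd2; d2: attacked by Nb1; e2: attacked by Qd2.
Black has no legal moves → checkmate.

yes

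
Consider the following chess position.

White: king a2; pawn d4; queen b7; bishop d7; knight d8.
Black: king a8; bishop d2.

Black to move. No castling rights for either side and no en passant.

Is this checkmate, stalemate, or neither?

checkmate

Black to move; black king on a8.
In check: yes, from the white queen on b7.
King squares — a7: attacked by Qb7; b7: attacked by Nd8; b8: attacked by Qb7.
Legal moves for Black: none.
In check with no legal moves → checkmate.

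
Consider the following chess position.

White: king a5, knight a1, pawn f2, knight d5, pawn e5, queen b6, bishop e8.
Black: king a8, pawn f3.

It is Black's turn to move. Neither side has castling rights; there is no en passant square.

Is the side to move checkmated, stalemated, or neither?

stalemate

Black to move; black king on a8.
In check: no.
King squares — a7: attacked by Qb6; b7: attacked by Qb6; b8: attacked by Qb6.
Legal moves for Black: none.
Not in check and no legal moves → stalemate.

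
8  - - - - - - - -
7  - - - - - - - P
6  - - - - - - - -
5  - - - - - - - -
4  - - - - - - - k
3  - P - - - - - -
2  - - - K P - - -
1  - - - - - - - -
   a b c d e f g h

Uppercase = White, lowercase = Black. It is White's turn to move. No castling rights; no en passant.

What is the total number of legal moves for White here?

White to move; king on d2.
In check: no.
Legal moves: Ke3, Kd3, Kc3, Kc2, Ke1, Kd1, Kc1, h8=Q+, h8=R+, h8=B, h8=N, b4, e3, e4.
Count: 14.

14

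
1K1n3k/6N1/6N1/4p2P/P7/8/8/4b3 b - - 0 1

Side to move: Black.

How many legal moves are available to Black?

Black to move; king on h8.
In check: yes, from the white knight on g6.
Legal moves: Kg8, Kh7, Kxg7.
Count: 3.

3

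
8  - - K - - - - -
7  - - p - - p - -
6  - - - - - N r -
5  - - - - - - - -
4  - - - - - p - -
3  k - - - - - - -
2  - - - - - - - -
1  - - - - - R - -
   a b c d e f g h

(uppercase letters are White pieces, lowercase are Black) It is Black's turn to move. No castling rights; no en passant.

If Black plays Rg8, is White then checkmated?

After Rg8: white king on c8; in check: yes, from the black rook on g8.
White has 5 legal replies: Kd7, Kxc7, Kb7, Nxg8, Ne8.
In check but a legal move exists → not checkmate.

no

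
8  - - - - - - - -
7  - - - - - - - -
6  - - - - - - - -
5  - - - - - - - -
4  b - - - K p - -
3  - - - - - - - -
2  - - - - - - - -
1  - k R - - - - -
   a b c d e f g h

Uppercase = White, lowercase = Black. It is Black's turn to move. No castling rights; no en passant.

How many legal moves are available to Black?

3

Black to move; king on b1.
In check: yes, from the white rook on c1.
Legal moves: Kb2, Ka2, Kxc1.
Count: 3.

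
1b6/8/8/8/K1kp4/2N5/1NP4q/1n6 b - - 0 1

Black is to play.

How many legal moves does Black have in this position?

2

Black to move; king on c4.
In check: yes, from the white knight on b2.
Legal moves: Kc5, Kxc3.
Count: 2.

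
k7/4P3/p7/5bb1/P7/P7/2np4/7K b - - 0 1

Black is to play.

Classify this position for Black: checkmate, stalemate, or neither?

neither

Black to move; black king on a8.
In check: no.
Legal moves for Black include: Kb8, Kb7, Ka7, Bxe7, Bh6, Bf6, Bh4, Bf4, Be3, Bc8, Bh7, Bd7, Bg6, Be6, Bg4, Be4+, Bh3, Bd3, ... (list truncated; more exist).
Black has legal moves and is not in check → neither.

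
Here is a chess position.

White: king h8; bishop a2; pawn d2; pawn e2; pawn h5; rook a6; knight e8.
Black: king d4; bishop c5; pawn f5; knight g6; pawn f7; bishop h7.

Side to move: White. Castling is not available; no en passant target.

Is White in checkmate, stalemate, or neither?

neither

White to move; white king on h8.
In check: yes, from the black knight on g6.
King squares — g7: available; h7: available; g8: attacked by Bh7.
Legal moves for White: Kxh7, Kg7, Rxg6, hxg6.
White is in check but has 4 legal moves → neither.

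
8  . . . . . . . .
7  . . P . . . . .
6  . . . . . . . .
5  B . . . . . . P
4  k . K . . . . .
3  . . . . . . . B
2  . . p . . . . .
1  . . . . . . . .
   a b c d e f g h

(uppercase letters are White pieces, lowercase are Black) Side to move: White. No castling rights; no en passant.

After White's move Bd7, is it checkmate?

no

After Bd7: black king on a4; in check: yes, from the white bishop on d7.
Black has 2 legal replies: Kxa5, Ka3.
In check but a legal move exists → not checkmate.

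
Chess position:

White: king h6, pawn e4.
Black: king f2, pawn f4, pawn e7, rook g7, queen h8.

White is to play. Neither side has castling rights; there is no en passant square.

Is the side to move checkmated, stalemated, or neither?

checkmate

White to move; white king on h6.
In check: yes, from the black queen on h8.
King squares — g5: attacked by Rg7; h5: attacked by Qh8; g6: attacked by Rg7; g7: attacked by Qh8; h7: attacked by Rg7.
Legal moves for White: none.
In check with no legal moves → checkmate.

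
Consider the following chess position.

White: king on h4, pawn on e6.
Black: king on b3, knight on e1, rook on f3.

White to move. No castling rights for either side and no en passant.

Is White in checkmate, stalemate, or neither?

White to move; white king on h4.
In check: no.
Legal moves for White: Kh5, Kg5, Kg4, e7.
White has 4 legal moves and is not in check → neither.

neither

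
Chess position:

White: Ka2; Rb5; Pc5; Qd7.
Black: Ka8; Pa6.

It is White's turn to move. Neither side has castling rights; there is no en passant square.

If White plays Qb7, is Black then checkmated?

yes

After Qb7: black king on a8; in check: yes, from the white queen on b7.
King squares — a7: attacked by Qb7; b7: attacked by Rb5; b8: attacked by Qb7.
Black has no legal moves → checkmate.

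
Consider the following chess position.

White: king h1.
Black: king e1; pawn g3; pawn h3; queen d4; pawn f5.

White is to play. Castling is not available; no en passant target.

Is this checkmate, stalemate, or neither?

White to move; white king on h1.
In check: no.
King squares — g1: attacked by Qd4; g2: attacked by Ph3; h2: attacked by Pg3.
Legal moves for White: none.
Not in check and no legal moves → stalemate.

stalemate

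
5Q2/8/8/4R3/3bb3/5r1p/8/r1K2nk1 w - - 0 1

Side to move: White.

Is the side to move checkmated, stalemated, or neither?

White to move; white king on c1.
In check: yes, from the black rook on a1.
King squares — b1: attacked by Ra1; d1: attacked by Ra1; b2: attacked by Bd4; c2: attacked by Be4; d2: attacked by Nf1.
Legal moves for White: none.
In check with no legal moves → checkmate.

checkmate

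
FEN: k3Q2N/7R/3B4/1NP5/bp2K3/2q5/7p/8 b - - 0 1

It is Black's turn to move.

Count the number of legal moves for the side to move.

Black to move; king on a8.
In check: yes, from the white queen on e8.
Legal moves: none.
Count: 0.

0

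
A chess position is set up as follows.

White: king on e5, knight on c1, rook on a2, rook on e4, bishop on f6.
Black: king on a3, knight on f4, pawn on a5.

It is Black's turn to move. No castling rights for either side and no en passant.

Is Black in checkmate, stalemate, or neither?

checkmate

Black to move; black king on a3.
In check: yes, from the white rook on a2.
King squares — a2: attacked by Nc1; b2: attacked by Ra2; b3: attacked by Nc1; a4: attacked by Ra2; b4: attacked by Re4.
Legal moves for Black: none.
In check with no legal moves → checkmate.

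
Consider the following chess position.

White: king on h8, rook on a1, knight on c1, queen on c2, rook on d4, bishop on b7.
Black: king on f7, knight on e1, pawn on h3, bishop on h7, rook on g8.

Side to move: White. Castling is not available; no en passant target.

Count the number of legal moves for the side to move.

1

White to move; king on h8.
In check: yes, from the black rook on g8.
Legal moves: Kxh7.
Count: 1.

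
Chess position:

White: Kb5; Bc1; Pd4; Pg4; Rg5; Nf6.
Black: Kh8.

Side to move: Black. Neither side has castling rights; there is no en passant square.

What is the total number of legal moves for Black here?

0

Black to move; king on h8.
In check: no.
Legal moves: none.
Count: 0.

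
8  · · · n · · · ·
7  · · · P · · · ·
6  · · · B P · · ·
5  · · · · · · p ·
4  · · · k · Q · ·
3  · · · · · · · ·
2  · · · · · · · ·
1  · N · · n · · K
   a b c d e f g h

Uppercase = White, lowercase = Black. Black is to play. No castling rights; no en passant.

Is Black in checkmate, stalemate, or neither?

Black to move; black king on d4.
In check: yes, from the white queen on f4.
Legal moves for Black: Kd5, Kd3, gxf4.
Black is in check but has 3 legal moves → neither.

neither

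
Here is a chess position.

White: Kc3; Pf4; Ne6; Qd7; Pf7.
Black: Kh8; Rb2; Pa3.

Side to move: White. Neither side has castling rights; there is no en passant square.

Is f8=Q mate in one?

After f8=Q: black king on h8; in check: yes, from the white queen on f8.
King squares — g7: attacked by Ne6; h7: attacked by Qd7; g8: attacked by Qf8.
Black has no legal moves → checkmate.

yes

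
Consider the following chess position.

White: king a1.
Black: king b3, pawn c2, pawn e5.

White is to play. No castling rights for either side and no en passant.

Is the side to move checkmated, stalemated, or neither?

stalemate

White to move; white king on a1.
In check: no.
King squares — b1: attacked by Pc2; a2: attacked by Kb3; b2: attacked by Kb3.
Legal moves for White: none.
Not in check and no legal moves → stalemate.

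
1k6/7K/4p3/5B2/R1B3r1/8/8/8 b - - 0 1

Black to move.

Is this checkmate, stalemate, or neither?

neither

Black to move; black king on b8.
In check: no.
Legal moves for Black: Kc8, Kc7, Kb7, Rg8, Rg7+, Rg6, Rg5, Rh4+, Rf4, Re4, Rd4, Rxc4, Rg3, Rg2, Rg1, exf5, e5.
Black has 17 legal moves and is not in check → neither.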